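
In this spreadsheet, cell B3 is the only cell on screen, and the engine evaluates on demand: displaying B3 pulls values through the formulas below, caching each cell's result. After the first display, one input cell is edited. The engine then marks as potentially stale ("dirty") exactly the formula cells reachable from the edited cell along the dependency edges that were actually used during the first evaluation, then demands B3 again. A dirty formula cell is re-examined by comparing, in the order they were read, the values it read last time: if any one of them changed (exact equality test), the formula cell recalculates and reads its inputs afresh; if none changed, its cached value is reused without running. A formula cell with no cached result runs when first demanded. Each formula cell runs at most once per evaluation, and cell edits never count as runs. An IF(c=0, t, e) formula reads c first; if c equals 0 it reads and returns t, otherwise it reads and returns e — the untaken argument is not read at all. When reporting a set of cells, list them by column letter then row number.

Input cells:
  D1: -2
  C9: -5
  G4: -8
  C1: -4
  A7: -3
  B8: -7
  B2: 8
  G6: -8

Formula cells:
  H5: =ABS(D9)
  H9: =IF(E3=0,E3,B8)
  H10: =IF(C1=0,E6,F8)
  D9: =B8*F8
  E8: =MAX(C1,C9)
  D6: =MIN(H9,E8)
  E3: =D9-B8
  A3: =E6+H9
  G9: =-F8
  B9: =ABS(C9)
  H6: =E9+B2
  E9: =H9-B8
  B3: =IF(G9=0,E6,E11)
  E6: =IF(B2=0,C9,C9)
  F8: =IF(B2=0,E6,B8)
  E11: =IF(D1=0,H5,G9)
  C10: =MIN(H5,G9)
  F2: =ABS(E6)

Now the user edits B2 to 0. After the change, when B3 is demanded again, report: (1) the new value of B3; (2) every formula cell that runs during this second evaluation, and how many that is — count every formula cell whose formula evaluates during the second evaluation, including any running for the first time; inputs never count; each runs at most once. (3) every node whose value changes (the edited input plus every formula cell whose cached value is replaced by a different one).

Initial pass — values computed on the first demand:
  F8 = IF(B2=0: B2=8 -> else branch B8) = -7
  G9 = -(-7) = 7
  E11 = IF(D1=0: D1=-2 -> else branch G9) = 7
  B3 = IF(G9=0: G9=7 -> else branch E11) = 7

Second demand — change propagation:
  E6: newly demanded (no cache) — executes and yields -5.
  F8: re-runs because B2 8->0; new result -5.
  G9: re-runs because F8 -7->-5; new result 5.
  E11: re-runs because G9 7->5; new result 5.
  B3: re-runs because G9 7->5; E11 7->5; new result 5.

The important point: the flipped condition pulls in fresh nodes; E6 runs for the first time.

B3 now evaluates to 5.
Run set: B3, E6, E11, F8, G9 (5 run).
Changed values: B2, B3, E11, F8, G9.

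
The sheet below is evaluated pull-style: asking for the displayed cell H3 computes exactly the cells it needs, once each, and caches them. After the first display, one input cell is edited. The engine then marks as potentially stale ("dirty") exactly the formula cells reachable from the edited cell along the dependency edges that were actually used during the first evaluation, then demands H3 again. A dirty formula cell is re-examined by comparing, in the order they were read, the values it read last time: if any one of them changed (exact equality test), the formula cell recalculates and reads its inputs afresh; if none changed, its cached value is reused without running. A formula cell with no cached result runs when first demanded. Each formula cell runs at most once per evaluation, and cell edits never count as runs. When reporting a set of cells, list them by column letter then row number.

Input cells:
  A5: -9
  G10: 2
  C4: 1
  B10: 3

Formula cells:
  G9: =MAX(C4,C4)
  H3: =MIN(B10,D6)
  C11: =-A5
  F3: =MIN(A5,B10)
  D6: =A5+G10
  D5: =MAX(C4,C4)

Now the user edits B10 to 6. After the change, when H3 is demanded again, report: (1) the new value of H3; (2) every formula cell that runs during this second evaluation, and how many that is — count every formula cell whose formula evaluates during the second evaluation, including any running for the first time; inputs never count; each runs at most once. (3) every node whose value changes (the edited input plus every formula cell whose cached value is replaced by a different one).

Demanding H3 again yields -7.
1 formula cells run: H3.
The nodes whose values change: B10.

First demand of the output computes:
  D6 = -9 + 2 = -7
  H3 = MIN(3, -7) = -7

After the edit, cleaning proceeds:
  H3: a read changed (B10 3->6) — executes, giving -7 — identical to its old value.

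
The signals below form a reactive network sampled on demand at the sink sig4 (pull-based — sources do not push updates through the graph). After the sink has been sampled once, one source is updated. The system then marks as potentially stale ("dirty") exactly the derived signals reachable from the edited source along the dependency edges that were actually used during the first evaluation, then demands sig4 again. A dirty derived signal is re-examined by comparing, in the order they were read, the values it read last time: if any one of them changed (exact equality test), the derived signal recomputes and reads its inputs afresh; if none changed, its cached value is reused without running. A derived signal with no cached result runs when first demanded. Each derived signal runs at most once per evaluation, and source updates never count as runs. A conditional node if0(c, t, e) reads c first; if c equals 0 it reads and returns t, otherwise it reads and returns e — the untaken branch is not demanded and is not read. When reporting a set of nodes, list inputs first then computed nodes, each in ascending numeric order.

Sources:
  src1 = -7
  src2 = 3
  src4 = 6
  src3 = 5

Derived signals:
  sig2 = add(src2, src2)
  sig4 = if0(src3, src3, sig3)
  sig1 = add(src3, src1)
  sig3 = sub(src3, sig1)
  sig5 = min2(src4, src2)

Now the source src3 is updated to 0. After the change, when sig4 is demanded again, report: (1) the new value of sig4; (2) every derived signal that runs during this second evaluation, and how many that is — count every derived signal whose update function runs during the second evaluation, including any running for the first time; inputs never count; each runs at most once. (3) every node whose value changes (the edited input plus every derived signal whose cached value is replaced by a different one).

sig4 now evaluates to 0.
Run set: sig4 (1 run).
Changed values: src3, sig4.
The important point: the flipped condition redirects demand; sig1, sig3 are left stale, never re-checked.

Initial pass — values computed on the first demand:
  sig1 = add(5, -7) = -2
  sig3 = sub(5, -2) = 7
  sig4 = if0(src3=5 -> else branch sig3) = 7

Second demand — change propagation:
  sig1: dirty yet unreached — the second evaluation never asks for it.
  sig3: dirty yet unreached — the second evaluation never asks for it.
  sig4: re-runs because src3 5->0; new result 0.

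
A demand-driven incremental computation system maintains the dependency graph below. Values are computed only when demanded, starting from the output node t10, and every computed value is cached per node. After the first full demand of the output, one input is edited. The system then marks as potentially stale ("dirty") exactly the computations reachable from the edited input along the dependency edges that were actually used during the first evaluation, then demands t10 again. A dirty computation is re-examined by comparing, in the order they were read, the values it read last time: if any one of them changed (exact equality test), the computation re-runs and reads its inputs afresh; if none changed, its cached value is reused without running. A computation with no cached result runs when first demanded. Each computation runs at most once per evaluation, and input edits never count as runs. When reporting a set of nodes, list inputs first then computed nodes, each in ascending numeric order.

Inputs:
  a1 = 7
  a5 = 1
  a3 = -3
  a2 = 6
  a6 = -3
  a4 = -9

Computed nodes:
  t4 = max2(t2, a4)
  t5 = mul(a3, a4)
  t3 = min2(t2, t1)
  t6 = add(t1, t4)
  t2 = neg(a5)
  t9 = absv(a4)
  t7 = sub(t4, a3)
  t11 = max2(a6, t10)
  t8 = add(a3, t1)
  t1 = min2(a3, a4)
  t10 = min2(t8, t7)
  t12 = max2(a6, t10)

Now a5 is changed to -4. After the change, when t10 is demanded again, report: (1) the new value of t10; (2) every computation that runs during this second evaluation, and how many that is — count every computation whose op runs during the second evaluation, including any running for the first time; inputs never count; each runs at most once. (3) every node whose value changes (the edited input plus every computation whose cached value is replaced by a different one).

First evaluation (everything demanded from the output):
  t1 = min2(-3, -9) = -9
  t2 = neg(1) = -1
  t4 = max2(-1, -9) = -1
  t7 = sub(-1, -3) = 2
  t8 = add(-3, -9) = -12
  t10 = min2(-12, 2) = -12

Propagation after the edit:
  t2: runs — a5 1->-4; result 4.
  t4: runs — t2 -1->4; result 4.
  t7: runs — t4 -1->4; result 7.
  t10: runs — t7 2->7; result -12 (same value as before).

New value of t10: -12.
Computations that run: t2, t4, t7, t10 — 4 in total.
Values that change: a5, t2, t4, t7.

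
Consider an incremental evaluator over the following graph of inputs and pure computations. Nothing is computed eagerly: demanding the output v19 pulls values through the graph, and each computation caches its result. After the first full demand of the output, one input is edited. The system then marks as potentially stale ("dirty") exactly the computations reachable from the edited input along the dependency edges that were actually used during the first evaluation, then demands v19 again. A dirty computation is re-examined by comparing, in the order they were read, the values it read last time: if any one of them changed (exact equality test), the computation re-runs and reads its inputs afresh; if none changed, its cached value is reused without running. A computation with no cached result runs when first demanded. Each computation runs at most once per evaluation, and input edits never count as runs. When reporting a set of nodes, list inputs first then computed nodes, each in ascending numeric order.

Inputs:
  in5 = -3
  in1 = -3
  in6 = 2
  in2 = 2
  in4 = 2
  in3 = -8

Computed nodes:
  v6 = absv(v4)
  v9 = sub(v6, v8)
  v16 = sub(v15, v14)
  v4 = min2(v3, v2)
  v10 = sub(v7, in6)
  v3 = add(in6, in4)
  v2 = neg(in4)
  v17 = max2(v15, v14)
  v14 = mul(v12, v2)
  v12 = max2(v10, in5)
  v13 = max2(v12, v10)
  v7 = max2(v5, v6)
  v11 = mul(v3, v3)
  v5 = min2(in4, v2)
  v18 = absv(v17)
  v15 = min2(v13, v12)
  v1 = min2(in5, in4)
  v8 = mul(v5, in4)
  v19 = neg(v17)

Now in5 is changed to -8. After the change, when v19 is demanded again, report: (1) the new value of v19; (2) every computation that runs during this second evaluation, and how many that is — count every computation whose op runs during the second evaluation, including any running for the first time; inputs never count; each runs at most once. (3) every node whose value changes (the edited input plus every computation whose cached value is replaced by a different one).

Initial pass — values computed on the first demand:
  v2 = neg(2) = -2
  v3 = add(2, 2) = 4
  v4 = min2(4, -2) = -2
  v5 = min2(2, -2) = -2
  v6 = absv(-2) = 2
  v7 = max2(-2, 2) = 2
  v10 = sub(2, 2) = 0
  v12 = max2(0, -3) = 0
  v13 = max2(0, 0) = 0
  v14 = mul(0, -2) = 0
  v15 = min2(0, 0) = 0
  v17 = max2(0, 0) = 0
  v19 = neg(0) = 0

Second demand — change propagation:
  v12: re-runs because in5 -3->-8; new result 0 (unchanged).
  v13: re-examined; everything it read last time is the same (v12 unchanged, v10 unchanged) — cache 0 kept, no run.
  v14: re-examined; everything it read last time is the same (v12 unchanged, v2 unchanged) — cache 0 kept, no run.
  v15: re-examined; everything it read last time is the same (v13 unchanged, v12 unchanged) — cache 0 kept, no run.
  v17: re-examined; everything it read last time is the same (v15 unchanged, v14 unchanged) — cache 0 kept, no run.
  v19: re-examined; everything it read last time is the same (v17 unchanged) — cache 0 kept, no run.

The important point: v12 recomputes to an identical value, and the output ends up unchanged.

v19 now evaluates to 0.
Run set: v12 (1 run).
Changed values: in5.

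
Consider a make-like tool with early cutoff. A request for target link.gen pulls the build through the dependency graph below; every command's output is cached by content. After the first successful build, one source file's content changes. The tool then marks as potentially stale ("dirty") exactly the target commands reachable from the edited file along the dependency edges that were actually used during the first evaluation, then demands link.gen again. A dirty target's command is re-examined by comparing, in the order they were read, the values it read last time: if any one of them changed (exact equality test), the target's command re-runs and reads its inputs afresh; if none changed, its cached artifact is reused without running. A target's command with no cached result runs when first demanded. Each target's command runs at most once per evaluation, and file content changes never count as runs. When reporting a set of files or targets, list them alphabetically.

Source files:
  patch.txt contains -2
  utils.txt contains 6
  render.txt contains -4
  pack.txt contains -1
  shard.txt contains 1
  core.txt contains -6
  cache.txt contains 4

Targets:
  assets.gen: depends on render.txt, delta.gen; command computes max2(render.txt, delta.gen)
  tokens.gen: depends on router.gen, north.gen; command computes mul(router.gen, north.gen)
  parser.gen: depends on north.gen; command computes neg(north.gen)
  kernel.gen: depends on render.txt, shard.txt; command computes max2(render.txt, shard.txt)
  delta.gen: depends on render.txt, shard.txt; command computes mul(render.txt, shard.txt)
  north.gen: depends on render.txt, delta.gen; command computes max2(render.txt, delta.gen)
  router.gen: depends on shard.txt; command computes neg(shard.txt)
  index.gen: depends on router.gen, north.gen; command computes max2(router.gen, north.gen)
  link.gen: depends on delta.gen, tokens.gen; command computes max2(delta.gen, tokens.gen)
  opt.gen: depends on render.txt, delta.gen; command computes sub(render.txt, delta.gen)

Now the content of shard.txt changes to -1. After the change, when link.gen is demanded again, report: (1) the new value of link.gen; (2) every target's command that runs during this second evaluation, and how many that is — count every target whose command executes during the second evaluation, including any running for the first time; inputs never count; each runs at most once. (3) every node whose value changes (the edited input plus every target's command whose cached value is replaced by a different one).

Demanding link.gen again yields 4.
5 target commands run: delta.gen, link.gen, north.gen, router.gen, tokens.gen.
The nodes whose values change: delta.gen, north.gen, router.gen, shard.txt.

First demand of the output computes:
  delta.gen = mul(-4, 1) = -4
  north.gen = max2(-4, -4) = -4
  router.gen = neg(1) = -1
  tokens.gen = mul(-1, -4) = 4
  link.gen = max2(-4, 4) = 4

After the edit, cleaning proceeds:
  delta.gen: a read changed (shard.txt 1->-1) — executes, giving 4.
  north.gen: a read changed (delta.gen -4->4) — executes, giving 4.
  router.gen: a read changed (shard.txt 1->-1) — executes, giving 1.
  tokens.gen: a read changed (router.gen -1->1; north.gen -4->4) — executes, giving 4 — identical to its old value.
  link.gen: a read changed (delta.gen -4->4) — executes, giving 4 — identical to its old value.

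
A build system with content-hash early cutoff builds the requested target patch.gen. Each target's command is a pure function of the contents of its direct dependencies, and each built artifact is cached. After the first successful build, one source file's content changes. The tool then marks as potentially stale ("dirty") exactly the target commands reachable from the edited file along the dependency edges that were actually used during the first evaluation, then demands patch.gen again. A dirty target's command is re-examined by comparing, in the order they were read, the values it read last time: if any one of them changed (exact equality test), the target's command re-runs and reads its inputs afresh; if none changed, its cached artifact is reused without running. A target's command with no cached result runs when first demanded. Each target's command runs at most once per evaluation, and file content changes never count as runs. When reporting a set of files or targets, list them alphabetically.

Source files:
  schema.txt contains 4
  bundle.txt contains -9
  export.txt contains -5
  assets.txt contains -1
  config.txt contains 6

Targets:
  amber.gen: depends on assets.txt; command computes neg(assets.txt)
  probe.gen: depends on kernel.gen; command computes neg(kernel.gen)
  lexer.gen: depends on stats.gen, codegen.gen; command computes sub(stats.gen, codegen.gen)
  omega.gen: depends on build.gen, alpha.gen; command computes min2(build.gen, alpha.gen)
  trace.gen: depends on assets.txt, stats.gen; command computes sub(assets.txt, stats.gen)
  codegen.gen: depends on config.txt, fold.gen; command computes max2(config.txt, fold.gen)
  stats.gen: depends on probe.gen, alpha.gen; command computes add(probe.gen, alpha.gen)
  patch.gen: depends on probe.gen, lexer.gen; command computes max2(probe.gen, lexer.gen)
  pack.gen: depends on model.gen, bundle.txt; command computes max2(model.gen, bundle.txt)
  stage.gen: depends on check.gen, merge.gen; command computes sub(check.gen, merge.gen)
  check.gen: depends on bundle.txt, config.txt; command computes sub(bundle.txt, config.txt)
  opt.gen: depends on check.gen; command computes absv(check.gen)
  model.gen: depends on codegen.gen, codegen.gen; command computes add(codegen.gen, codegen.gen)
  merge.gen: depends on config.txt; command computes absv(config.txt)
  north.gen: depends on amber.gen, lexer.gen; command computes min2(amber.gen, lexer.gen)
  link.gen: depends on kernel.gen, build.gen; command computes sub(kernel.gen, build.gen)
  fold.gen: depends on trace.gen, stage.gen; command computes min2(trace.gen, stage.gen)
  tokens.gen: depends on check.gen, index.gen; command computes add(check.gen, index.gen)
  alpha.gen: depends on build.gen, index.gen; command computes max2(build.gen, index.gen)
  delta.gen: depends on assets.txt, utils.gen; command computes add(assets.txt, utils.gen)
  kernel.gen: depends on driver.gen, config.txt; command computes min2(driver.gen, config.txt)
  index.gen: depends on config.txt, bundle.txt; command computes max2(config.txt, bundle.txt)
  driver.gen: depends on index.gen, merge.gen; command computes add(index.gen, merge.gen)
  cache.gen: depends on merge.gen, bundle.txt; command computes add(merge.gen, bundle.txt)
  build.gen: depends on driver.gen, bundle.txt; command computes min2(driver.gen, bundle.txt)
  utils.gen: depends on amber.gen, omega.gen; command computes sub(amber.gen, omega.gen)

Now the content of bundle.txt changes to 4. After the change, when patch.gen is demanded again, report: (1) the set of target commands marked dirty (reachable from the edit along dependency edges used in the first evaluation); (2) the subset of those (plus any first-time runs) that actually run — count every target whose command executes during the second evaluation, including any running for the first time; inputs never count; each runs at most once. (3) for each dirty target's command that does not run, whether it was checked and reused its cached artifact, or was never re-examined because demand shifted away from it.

Marked dirty: alpha.gen, build.gen, check.gen, codegen.gen, driver.gen, fold.gen, index.gen, kernel.gen, lexer.gen, patch.gen, probe.gen, stage.gen, stats.gen, trace.gen.
Target commands that run: alpha.gen, build.gen, check.gen, codegen.gen, fold.gen, index.gen, stage.gen — 7 in total.
Checked but reused from cache: driver.gen, kernel.gen, lexer.gen, patch.gen, probe.gen, stats.gen, trace.gen.
Key observation: the cutoff stops propagation at driver.gen — its inputs' values are unchanged, so it reuses its cache.

First evaluation (everything demanded from the output):
  check.gen = sub(-9, 6) = -15
  index.gen = max2(6, -9) = 6
  merge.gen = absv(6) = 6
  driver.gen = add(6, 6) = 12
  build.gen = min2(12, -9) = -9
  alpha.gen = max2(-9, 6) = 6
  kernel.gen = min2(12, 6) = 6
  probe.gen = neg(6) = -6
  stage.gen = sub(-15, 6) = -21
  stats.gen = add(-6, 6) = 0
  trace.gen = sub(-1, 0) = -1
  fold.gen = min2(-1, -21) = -21
  codegen.gen = max2(6, -21) = 6
  lexer.gen = sub(0, 6) = -6
  patch.gen = max2(-6, -6) = -6

Propagation after the edit:
  check.gen: runs — bundle.txt -9->4; result -2.
  index.gen: runs — bundle.txt -9->4; result 6 (same value as before).
  driver.gen: checked — values it read are unchanged (index.gen unchanged, merge.gen unchanged); reused cached 12 without running.
  build.gen: runs — bundle.txt -9->4; result 4.
  alpha.gen: runs — build.gen -9->4; result 6 (same value as before).
  kernel.gen: checked — values it read are unchanged (driver.gen unchanged, config.txt unchanged); reused cached 6 without running.
  probe.gen: checked — values it read are unchanged (kernel.gen unchanged); reused cached -6 without running.
  stage.gen: runs — check.gen -15->-2; result -8.
  stats.gen: checked — values it read are unchanged (probe.gen unchanged, alpha.gen unchanged); reused cached 0 without running.
  trace.gen: checked — values it read are unchanged (assets.txt unchanged, stats.gen unchanged); reused cached -1 without running.
  fold.gen: runs — stage.gen -21->-8; result -8.
  codegen.gen: runs — fold.gen -21->-8; result 6 (same value as before).
  lexer.gen: checked — values it read are unchanged (stats.gen unchanged, codegen.gen unchanged); reused cached -6 without running.
  patch.gen: checked — values it read are unchanged (probe.gen unchanged, lexer.gen unchanged); reused cached -6 without running.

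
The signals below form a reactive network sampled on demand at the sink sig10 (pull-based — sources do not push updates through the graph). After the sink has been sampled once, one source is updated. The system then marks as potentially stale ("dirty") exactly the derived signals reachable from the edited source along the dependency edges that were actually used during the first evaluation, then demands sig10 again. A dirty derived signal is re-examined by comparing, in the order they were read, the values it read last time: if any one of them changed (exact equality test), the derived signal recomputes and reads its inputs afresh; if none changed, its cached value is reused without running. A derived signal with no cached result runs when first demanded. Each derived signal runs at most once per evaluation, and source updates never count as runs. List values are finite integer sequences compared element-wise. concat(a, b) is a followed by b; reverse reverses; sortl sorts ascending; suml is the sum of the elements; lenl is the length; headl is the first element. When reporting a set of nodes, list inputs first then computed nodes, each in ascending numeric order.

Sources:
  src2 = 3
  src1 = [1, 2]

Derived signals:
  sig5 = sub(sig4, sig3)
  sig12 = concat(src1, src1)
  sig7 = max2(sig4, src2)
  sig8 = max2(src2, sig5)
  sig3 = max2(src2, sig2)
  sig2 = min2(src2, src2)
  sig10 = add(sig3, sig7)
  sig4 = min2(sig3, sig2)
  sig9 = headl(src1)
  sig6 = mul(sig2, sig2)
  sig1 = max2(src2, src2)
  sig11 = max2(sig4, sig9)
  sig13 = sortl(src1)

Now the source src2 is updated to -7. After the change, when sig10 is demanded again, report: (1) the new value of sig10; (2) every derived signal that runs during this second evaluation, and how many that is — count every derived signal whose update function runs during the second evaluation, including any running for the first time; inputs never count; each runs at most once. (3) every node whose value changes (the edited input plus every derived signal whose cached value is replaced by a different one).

sig10 now evaluates to -14.
Run set: sig2, sig3, sig4, sig7, sig10 (5 run).
Changed values: src2, sig2, sig3, sig4, sig7, sig10.

Initial pass — values computed on the first demand:
  sig2 = min2(3, 3) = 3
  sig3 = max2(3, 3) = 3
  sig4 = min2(3, 3) = 3
  sig7 = max2(3, 3) = 3
  sig10 = add(3, 3) = 6

Second demand — change propagation:
  sig2: re-runs because src2 3->-7; src2 3->-7; new result -7.
  sig3: re-runs because src2 3->-7; sig2 3->-7; new result -7.
  sig4: re-runs because sig3 3->-7; sig2 3->-7; new result -7.
  sig7: re-runs because sig4 3->-7; src2 3->-7; new result -7.
  sig10: re-runs because sig3 3->-7; sig7 3->-7; new result -14.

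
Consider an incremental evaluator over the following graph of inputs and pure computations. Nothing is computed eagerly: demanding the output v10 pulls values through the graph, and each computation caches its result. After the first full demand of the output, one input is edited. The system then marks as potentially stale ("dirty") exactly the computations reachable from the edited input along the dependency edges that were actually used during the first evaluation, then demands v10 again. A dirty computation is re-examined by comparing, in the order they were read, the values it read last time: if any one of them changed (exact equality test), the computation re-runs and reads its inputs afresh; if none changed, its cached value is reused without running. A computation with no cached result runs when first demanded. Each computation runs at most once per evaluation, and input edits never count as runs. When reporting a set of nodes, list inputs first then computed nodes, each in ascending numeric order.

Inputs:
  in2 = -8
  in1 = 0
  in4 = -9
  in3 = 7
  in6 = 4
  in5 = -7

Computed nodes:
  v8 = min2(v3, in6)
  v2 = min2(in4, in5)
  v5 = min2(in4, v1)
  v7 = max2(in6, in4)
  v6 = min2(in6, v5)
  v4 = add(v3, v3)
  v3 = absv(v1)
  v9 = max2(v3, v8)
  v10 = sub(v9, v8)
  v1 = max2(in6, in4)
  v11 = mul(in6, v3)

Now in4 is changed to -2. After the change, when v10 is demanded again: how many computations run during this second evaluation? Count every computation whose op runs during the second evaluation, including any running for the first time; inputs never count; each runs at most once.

Run set: v1 (1 run).
The important point: v1 recomputes to an identical value, and the output ends up unchanged.

Initial pass — values computed on the first demand:
  v1 = max2(4, -9) = 4
  v3 = absv(4) = 4
  v8 = min2(4, 4) = 4
  v9 = max2(4, 4) = 4
  v10 = sub(4, 4) = 0

Second demand — change propagation:
  v1: re-runs because in4 -9->-2; new result 4 (unchanged).
  v3: re-examined; everything it read last time is the same (v1 unchanged) — cache 4 kept, no run.
  v8: re-examined; everything it read last time is the same (v3 unchanged, in6 unchanged) — cache 4 kept, no run.
  v9: re-examined; everything it read last time is the same (v3 unchanged, v8 unchanged) — cache 4 kept, no run.
  v10: re-examined; everything it read last time is the same (v9 unchanged, v8 unchanged) — cache 0 kept, no run.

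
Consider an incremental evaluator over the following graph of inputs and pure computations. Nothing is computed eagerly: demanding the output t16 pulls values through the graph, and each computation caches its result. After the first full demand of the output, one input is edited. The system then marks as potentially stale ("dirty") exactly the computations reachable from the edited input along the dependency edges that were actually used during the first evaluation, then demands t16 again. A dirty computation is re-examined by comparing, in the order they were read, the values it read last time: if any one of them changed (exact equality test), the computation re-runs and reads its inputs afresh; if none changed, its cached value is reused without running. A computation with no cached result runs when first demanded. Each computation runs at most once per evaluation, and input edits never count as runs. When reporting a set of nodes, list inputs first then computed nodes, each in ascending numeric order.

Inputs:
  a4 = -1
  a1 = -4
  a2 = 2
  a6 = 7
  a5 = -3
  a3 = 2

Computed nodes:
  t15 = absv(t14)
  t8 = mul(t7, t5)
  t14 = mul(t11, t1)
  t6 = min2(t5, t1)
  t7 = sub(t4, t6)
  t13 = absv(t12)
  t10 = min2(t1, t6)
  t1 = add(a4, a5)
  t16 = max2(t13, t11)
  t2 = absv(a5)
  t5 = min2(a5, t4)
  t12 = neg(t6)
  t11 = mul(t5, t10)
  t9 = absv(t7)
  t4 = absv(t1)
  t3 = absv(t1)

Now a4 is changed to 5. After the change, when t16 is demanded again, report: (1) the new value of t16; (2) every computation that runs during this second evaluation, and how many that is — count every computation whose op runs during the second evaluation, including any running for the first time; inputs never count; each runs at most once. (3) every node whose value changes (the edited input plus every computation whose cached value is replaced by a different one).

t16 now evaluates to 9.
Run set: t1, t4, t5, t6, t10, t11, t12, t13, t16 (9 run).
Changed values: a4, t1, t4, t6, t10, t11, t12, t13, t16.

Initial pass — values computed on the first demand:
  t1 = add(-1, -3) = -4
  t4 = absv(-4) = 4
  t5 = min2(-3, 4) = -3
  t6 = min2(-3, -4) = -4
  t10 = min2(-4, -4) = -4
  t11 = mul(-3, -4) = 12
  t12 = neg(-4) = 4
  t13 = absv(4) = 4
  t16 = max2(4, 12) = 12

Second demand — change propagation:
  t1: re-runs because a4 -1->5; new result 2.
  t4: re-runs because t1 -4->2; new result 2.
  t5: re-runs because t4 4->2; new result -3 (unchanged).
  t6: re-runs because t1 -4->2; new result -3.
  t10: re-runs because t1 -4->2; t6 -4->-3; new result -3.
  t11: re-runs because t10 -4->-3; new result 9.
  t12: re-runs because t6 -4->-3; new result 3.
  t13: re-runs because t12 4->3; new result 3.
  t16: re-runs because t13 4->3; t11 12->9; new result 9.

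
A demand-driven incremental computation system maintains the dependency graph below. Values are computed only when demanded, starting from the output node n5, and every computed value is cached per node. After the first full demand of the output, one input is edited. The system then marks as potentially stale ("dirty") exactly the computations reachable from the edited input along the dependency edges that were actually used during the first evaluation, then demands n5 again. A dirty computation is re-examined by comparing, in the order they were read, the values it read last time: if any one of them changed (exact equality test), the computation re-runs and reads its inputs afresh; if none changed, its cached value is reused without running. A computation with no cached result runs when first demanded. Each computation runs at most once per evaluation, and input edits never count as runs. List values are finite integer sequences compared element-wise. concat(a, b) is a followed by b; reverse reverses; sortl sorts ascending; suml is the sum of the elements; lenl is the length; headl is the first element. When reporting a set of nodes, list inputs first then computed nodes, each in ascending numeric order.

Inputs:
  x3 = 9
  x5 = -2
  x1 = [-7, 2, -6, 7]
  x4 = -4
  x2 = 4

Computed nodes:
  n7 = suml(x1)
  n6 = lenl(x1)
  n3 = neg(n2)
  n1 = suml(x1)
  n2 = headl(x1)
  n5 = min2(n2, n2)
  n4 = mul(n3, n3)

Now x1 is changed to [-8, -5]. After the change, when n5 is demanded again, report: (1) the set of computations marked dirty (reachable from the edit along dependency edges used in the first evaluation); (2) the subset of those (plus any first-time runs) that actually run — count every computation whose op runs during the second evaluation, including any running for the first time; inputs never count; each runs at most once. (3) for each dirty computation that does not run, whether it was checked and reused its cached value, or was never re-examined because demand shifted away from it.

Marked dirty: n2, n5.
Computations that run: n2, n5 — 2 in total.
Every dirty computation ran.

First evaluation (everything demanded from the output):
  n2 = headl([-7, 2, -6, 7]) = -7
  n5 = min2(-7, -7) = -7

Propagation after the edit:
  n2: runs — x1 [-7, 2, -6, 7]->[-8, -5]; result -8.
  n5: runs — n2 -7->-8; n2 -7->-8; result -8.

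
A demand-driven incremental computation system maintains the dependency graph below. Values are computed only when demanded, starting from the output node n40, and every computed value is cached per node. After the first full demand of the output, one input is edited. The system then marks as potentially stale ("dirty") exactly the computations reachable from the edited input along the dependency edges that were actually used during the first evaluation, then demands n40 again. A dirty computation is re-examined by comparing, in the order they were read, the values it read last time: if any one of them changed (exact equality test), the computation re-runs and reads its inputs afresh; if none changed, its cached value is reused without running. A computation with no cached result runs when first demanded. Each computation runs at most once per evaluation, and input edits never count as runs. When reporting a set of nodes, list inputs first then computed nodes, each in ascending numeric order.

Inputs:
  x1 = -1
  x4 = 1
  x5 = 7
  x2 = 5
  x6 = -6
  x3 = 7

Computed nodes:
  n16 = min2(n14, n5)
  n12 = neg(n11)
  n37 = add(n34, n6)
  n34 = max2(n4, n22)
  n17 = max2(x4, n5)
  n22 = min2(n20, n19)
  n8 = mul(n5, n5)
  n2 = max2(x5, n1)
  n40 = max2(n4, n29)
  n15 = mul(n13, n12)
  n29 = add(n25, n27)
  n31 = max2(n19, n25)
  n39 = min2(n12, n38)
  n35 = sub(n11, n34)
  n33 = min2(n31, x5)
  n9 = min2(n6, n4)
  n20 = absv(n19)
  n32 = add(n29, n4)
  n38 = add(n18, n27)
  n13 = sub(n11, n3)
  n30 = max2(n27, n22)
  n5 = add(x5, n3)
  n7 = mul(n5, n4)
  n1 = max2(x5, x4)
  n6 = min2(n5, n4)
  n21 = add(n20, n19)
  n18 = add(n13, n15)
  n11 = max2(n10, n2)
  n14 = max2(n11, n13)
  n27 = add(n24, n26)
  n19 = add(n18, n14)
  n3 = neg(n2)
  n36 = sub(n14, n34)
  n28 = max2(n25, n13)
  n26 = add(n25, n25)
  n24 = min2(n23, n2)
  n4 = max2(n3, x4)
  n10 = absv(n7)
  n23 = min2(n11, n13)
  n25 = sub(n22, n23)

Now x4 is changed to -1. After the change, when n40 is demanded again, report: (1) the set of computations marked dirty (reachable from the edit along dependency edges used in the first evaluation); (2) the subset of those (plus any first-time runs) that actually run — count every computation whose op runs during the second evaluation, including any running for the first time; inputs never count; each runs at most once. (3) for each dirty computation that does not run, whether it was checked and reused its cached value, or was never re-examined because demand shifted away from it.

Marked dirty: n1, n2, n3, n4, n5, n7, n10, n11, n12, n13, n14, n15, n18, n19, n20, n22, n23, n24, n25, n26, n27, n29, n40.
Computations that run: n1, n4, n7, n40 — 4 in total.
Checked but reused from cache: n2, n3, n5, n10, n11, n12, n13, n14, n15, n18, n19, n20, n22, n23, n24, n25, n26, n27, n29.
Key observation: the cutoff stops propagation at n2 — its inputs' values are unchanged, so it reuses its cache.

First evaluation (everything demanded from the output):
  n1 = max2(7, 1) = 7
  n2 = max2(7, 7) = 7
  n3 = neg(7) = -7
  n4 = max2(-7, 1) = 1
  n5 = add(7, -7) = 0
  n7 = mul(0, 1) = 0
  n10 = absv(0) = 0
  n11 = max2(0, 7) = 7
  n12 = neg(7) = -7
  n13 = sub(7, -7) = 14
  n14 = max2(7, 14) = 14
  n15 = mul(14, -7) = -98
  n18 = add(14, -98) = -84
  n19 = add(-84, 14) = -70
  n20 = absv(-70) = 70
  n22 = min2(70, -70) = -70
  n23 = min2(7, 14) = 7
  n24 = min2(7, 7) = 7
  n25 = sub(-70, 7) = -77
  n26 = add(-77, -77) = -154
  n27 = add(7, -154) = -147
  n29 = add(-77, -147) = -224
  n40 = max2(1, -224) = 1

Propagation after the edit:
  n1: runs — x4 1->-1; result 7 (same value as before).
  n2: checked — values it read are unchanged (x5 unchanged, n1 unchanged); reused cached 7 without running.
  n3: checked — values it read are unchanged (n2 unchanged); reused cached -7 without running.
  n4: runs — x4 1->-1; result -1.
  n5: checked — values it read are unchanged (x5 unchanged, n3 unchanged); reused cached 0 without running.
  n7: runs — n4 1->-1; result 0 (same value as before).
  n10: checked — values it read are unchanged (n7 unchanged); reused cached 0 without running.
  n11: checked — values it read are unchanged (n10 unchanged, n2 unchanged); reused cached 7 without running.
  n12: checked — values it read are unchanged (n11 unchanged); reused cached -7 without running.
  n13: checked — values it read are unchanged (n11 unchanged, n3 unchanged); reused cached 14 without running.
  n14: checked — values it read are unchanged (n11 unchanged, n13 unchanged); reused cached 14 without running.
  n15: checked — values it read are unchanged (n13 unchanged, n12 unchanged); reused cached -98 without running.
  n18: checked — values it read are unchanged (n13 unchanged, n15 unchanged); reused cached -84 without running.
  n19: checked — values it read are unchanged (n18 unchanged, n14 unchanged); reused cached -70 without running.
  n20: checked — values it read are unchanged (n19 unchanged); reused cached 70 without running.
  n22: checked — values it read are unchanged (n20 unchanged, n19 unchanged); reused cached -70 without running.
  n23: checked — values it read are unchanged (n11 unchanged, n13 unchanged); reused cached 7 without running.
  n24: checked — values it read are unchanged (n23 unchanged, n2 unchanged); reused cached 7 without running.
  n25: checked — values it read are unchanged (n22 unchanged, n23 unchanged); reused cached -77 without running.
  n26: checked — values it read are unchanged (n25 unchanged, n25 unchanged); reused cached -154 without running.
  n27: checked — values it read are unchanged (n24 unchanged, n26 unchanged); reused cached -147 without running.
  n29: checked — values it read are unchanged (n25 unchanged, n27 unchanged); reused cached -224 without running.
  n40: runs — n4 1->-1; result -1.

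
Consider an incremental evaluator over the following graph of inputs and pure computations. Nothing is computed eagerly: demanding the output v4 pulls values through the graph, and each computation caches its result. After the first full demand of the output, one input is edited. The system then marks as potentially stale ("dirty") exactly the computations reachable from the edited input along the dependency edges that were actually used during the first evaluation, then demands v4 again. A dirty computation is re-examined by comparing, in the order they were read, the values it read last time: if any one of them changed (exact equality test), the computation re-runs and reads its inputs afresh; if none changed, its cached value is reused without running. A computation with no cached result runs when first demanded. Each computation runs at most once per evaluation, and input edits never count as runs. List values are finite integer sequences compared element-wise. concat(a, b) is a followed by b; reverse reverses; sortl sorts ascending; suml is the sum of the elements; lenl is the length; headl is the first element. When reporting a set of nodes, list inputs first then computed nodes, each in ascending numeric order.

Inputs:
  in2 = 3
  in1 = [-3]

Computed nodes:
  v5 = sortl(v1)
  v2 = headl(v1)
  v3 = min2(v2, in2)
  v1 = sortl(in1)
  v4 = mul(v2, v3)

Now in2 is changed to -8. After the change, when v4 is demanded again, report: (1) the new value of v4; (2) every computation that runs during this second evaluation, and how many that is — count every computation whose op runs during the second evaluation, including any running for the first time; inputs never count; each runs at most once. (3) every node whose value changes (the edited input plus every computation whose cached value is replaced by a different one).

Initial pass — values computed on the first demand:
  v1 = sortl([-3]) = [-3]
  v2 = headl([-3]) = -3
  v3 = min2(-3, 3) = -3
  v4 = mul(-3, -3) = 9

Second demand — change propagation:
  v3: re-runs because in2 3->-8; new result -8.
  v4: re-runs because v3 -3->-8; new result 24.

v4 now evaluates to 24.
Run set: v3, v4 (2 run).
Changed values: in2, v3, v4.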